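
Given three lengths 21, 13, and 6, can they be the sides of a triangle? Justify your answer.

No.
The triangle inequality is violated: 13 + 6 = 19 ≤ 21.
These lengths cannot form a triangle.

No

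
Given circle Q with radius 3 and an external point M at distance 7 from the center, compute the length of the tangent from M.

The tangent, radius, and line from the external point to the center form a right triangle.
The right angle is where the tangent meets the radius.
By the Pythagorean theorem: tangent² + 3² = 7²
tangent² = 49 - 9 = 40
tangent = 2*sqrt(10)

2*sqrt(10)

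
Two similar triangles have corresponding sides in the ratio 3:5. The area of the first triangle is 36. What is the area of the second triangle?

The ratio of areas of similar triangles = (side ratio)^2.
Side ratio = 3:5, so area ratio = 9:25.
Area of the second triangle / Area of the first triangle = 25/9
Area of the second triangle = 36 * 25/9 = 100

100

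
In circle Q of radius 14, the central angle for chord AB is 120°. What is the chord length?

Chord length = 2r sin(θ/2)
= 2 × 14 × sin(120°/2)
= 2 × 14 × sin(60°)
= 14*sqrt(3)

14*sqrt(3)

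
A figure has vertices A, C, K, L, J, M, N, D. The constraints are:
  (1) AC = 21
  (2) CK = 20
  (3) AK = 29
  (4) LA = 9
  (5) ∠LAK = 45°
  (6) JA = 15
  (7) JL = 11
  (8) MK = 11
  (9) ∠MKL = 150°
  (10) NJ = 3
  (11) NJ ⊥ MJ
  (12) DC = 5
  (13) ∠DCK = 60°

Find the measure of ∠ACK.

Step 1: By the inverse law of cosines on triangle ACK: cos(∠ACK) = (21² + 20² − 29²) / (2·21·20) = 0/840 = 0, so ∠ACK = 90°.

Therefore, the measure of angle ∠ACK = 90°.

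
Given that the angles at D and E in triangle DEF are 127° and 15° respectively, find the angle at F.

The interior angles sum to 180°: angle F = 180 - 127 - 15 = 38°.
The triangle is obtuse (angles 127°, 15°, 38°).

38 degrees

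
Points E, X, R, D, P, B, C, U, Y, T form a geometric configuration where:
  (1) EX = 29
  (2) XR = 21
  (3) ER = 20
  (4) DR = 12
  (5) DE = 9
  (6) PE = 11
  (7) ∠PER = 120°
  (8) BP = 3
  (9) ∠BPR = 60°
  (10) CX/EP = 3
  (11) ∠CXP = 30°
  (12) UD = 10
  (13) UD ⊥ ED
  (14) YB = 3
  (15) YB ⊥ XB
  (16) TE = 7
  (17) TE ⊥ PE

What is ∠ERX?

Step 1: By the inverse law of cosines on triangle ERX: cos(∠ERX) = (20² + 21² − 29²) / (2·20·21) = 0/840 = 0, so ∠ERX = 90°.

Therefore, the measure of angle ∠ERX = 90°.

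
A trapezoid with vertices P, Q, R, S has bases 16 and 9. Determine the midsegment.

The midsegment (median) of a trapezoid connects the midpoints of the non-parallel sides.
Its length is the average of the two bases: (16 + 9) / 2 = 25/2.

25/2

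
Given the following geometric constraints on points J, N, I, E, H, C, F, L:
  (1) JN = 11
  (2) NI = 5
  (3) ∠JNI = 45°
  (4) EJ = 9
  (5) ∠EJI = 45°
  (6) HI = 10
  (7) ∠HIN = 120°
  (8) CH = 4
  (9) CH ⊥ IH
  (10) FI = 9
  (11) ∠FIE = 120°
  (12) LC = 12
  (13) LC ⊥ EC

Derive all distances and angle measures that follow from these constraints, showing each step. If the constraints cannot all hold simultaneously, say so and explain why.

The constraints are consistent.

Step 1: From JN = 11, NI = 5, and ∠JNI = 45°, by the law of cosines:
  JI² = JN² + NI² - 2·JN·NI·cos(45°) = 121 + 25 - 77.78 = 68.22
  JI ≈ 8.26

Step 2: From NI = 5, IH = 10, and ∠NIH = 120°, by the law of cosines:
  NH² = NI² + IH² - 2·NI·IH·cos(120°) = 25 + 100 + 50 = 175
  NH = 5·√7

Step 3: From IH = 10, HC = 4, and ∠IHC = 90°, by the law of cosines:
  IC² = IH² + HC² - 2·IH·HC·cos(90°) = 100 + 16 - 0 = 116
  IC = 2·√29

Step 4: From IJ = 8.26, JE = 9, and ∠IJE = 45°, by the law of cosines:
  IE² = IJ² + JE² - 2·IJ·JE·cos(45°) = 68.22 + 81 - 105.1 = 44.09
  IE ≈ 6.64

Step 5: From JI = 8.26, JN = 11, IN = 5, by the inverse law of cosines:
  cos(∠IJN) = (JI² + JN² - IN²) / (2·JI·JN)
  ∠IJN = 25.34°

Step 6: From NH = 5·√7, NI = 5, HI = 10, by the inverse law of cosines:
  cos(∠HNI) = (NH² + NI² - HI²) / (2·NH·NI)
  ∠HNI = 40.89°

Step 7: From IC = 2·√29, IH = 10, CH = 4, by the inverse law of cosines:
  cos(∠CIH) = (IC² + IH² - CH²) / (2·IC·IH)
  ∠CIH = 21.8°

Step 8: From IJ = 8.26, IN = 5, JN = 11, by the inverse law of cosines:
  cos(∠JIN) = (IJ² + IN² - JN²) / (2·IJ·IN)
  ∠JIN = 109.66°

Step 9: From HI = 10, HN = 5·√7, IN = 5, by the inverse law of cosines:
  cos(∠IHN) = (HI² + HN² - IN²) / (2·HI·HN)
  ∠IHN = 19.11°

Step 10: From CH = 4, CI = 2·√29, HI = 10, by the inverse law of cosines:
  cos(∠HCI) = (CH² + CI² - HI²) / (2·CH·CI)
  ∠HCI = 68.2°

Step 11: From EI = 6.64, IF = 9, and ∠EIF = 120°, by the law of cosines:
  EF² = EI² + IF² - 2·EI·IF·cos(120°) = 44.09 + 81 + 59.76 = 184.9
  EF ≈ 13.6

Step 12: From IE = 6.64, IJ = 8.26, EJ = 9, by the inverse law of cosines:
  cos(∠EIJ) = (IE² + IJ² - EJ²) / (2·IE·IJ)
  ∠EIJ = 73.41°

Step 13: From EI = 6.64, EJ = 9, IJ = 8.26, by the inverse law of cosines:
  cos(∠IEJ) = (EI² + EJ² - IJ²) / (2·EI·EJ)
  ∠IEJ = 61.59°

Step 14: From EF = 13.6, EI = 6.64, FI = 9, by the inverse law of cosines:
  cos(∠FEI) = (EF² + EI² - FI²) / (2·EF·EI)
  ∠FEI = 34.98°

Step 15: From FE = 13.6, FI = 9, EI = 6.64, by the inverse law of cosines:
  cos(∠EFI) = (FE² + FI² - EI²) / (2·FE·FI)
  ∠EFI = 25.02°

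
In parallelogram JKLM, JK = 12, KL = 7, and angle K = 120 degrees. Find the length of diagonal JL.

The diagonal of a parallelogram can be found by treating two adjacent sides and the diagonal as a triangle.
Applying the law of cosines with sides 12, 7 and included angle 120°:
d^2 = 144 + 49 - 168*cos(120°) = 277
d = sqrt(277)

sqrt(277)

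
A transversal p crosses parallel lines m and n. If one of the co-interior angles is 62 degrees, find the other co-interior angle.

Co-interior (same-side interior) angles are between the parallel lines on the same side of the transversal.
Unlike corresponding or alternate interior angles, they are supplementary rather than equal.
So the angle = 180 - 62 = 118 degrees.

118 degrees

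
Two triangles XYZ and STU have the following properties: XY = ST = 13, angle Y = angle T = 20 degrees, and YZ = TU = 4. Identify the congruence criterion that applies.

The given information provides:
XY = ST = 13, angle Y = angle T = 20 degrees, and YZ = TU = 4
This matches the SAS congruence theorem.
Two pairs of corresponding sides and the included angle are equal (Side-Angle-Side).

SAS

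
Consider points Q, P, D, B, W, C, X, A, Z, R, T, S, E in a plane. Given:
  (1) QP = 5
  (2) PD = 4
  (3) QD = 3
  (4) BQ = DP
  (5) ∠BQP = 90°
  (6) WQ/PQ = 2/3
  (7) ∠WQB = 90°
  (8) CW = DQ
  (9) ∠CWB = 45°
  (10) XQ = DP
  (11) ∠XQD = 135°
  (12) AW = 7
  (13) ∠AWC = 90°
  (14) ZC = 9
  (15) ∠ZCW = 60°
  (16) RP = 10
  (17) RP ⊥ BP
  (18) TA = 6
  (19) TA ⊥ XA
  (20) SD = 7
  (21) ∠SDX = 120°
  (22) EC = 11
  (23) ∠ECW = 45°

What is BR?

From the given relations: BQ = DP = 4.
Step 1: By the law of cosines on triangle BQP: BP² = 4² + 5² − 2·4·5·cos(90°) = 41, so BP = √41.
Step 2: By the law of cosines on triangle BPR: BR² = √41² + 10² − 2·√41·10·cos(90°) = 141, so BR = √141.

Therefore, the length of BR = √141.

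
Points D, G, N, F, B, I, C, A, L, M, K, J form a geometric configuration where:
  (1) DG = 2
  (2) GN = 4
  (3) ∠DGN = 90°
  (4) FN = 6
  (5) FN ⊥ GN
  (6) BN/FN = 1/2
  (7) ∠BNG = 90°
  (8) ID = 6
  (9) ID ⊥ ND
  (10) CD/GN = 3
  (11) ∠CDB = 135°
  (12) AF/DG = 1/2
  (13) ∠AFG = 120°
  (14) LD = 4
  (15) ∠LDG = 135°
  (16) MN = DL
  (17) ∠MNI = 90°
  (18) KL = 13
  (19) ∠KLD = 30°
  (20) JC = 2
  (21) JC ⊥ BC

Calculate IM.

From the given relations: MN = DL = 4.
Step 1: By the law of cosines on triangle DGN: DN² = 2² + 4² − 2·2·4·cos(90°) = 20, so DN = 2·√5.
Step 2: By the law of cosines on triangle NDI: NI² = (2·√5)² + 6² − 2·2·√5·6·cos(90°) = 56, so NI = 2·√14.
Step 3: By the law of cosines on triangle INM: IM² = (2·√14)² + 4² − 2·2·√14·4·cos(90°) = 72, so IM = 6·√2.

Therefore, the length of IM = 6·√2.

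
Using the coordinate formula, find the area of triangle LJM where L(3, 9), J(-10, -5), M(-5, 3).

The Shoelace formula computes the area from vertex coordinates by summing cross products.
For vertices (3,9), (-10,-5), (-5,3):
Signed sum = 3*-5 - -10*9 + -10*3 - -5*-5 + -5*9 - 3*3
= 75 + -55 + -54 = -34
Area = (1/2)|-34| = 17.

17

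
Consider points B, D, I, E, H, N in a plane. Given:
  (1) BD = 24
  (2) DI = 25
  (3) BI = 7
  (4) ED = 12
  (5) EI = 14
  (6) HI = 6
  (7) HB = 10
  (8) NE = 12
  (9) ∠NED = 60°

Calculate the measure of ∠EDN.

Step 1: By the law of cosines on triangle DEN: DN² = 12² + 12² − 2·12·12·cos(60°) = 144, so DN = 12.
Step 2: By the inverse law of cosines on triangle EDN: cos(∠EDN) = (12² + 12² − 12²) / (2·12·12) = 144/288 = 0.5, so ∠EDN = 60°.

Therefore, the measure of angle ∠EDN = 60°.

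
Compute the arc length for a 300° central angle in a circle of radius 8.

Arc length = 2πr × θ/360
= 2π × 8 × 5/6
= 40*pi/3

40*pi/3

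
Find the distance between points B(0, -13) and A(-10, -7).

d = sqrt((-10 - 0)^2 + (-7 - -13)^2)
d = sqrt(-10^2 + 6^2)
d = sqrt(100 + 36)
d = sqrt(136) = 2*sqrt(34)

2*sqrt(34)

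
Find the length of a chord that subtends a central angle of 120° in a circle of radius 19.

Chord length = 2r sin(θ/2)
= 2 × 19 × sin(120°/2)
= 2 × 19 × sin(60°)
= 19*sqrt(3)

19*sqrt(3)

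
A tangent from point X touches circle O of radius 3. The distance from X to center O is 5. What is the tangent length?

Let T be the point of tangency. Then OT ⊥ XT (radius ⊥ tangent).
In right triangle OTX: OX² = OT² + XT²
5² = 3² + XT²
XT² = 16, XT = 4

4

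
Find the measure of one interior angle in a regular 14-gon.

Each interior angle of a regular n-gon is (n - 2) * 180 / n.
For n = 14: (14 - 2) * 180 / 14 = 2160/14 = 1080/7 degrees.

1080/7 degrees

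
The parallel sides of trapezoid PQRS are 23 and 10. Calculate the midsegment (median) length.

The midsegment of a trapezoid = (base1 + base2) / 2
midsegment = (23 + 10) / 2
midsegment = 33 / 2
midsegment = 33/2

33/2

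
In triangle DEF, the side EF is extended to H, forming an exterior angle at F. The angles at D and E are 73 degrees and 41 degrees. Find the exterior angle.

Exterior angle = 73 + 41 = 114 degrees (exterior angle theorem).

114 degrees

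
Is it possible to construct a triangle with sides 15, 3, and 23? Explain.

The longest side is 23. The other two sides sum to 3 + 15 = 18.
Since 18 ≤ 23, the two shorter sides cannot reach around to close the triangle.

No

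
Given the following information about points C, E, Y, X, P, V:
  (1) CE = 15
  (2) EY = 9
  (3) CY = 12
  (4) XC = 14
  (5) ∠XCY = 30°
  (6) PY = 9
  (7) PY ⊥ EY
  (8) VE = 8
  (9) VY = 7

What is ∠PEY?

Step 1: By the law of cosines on triangle EYP: EP² = 9² + 9² − 2·9·9·cos(90°) = 162, so EP = 9·√2.
Step 2: By the inverse law of cosines on triangle PEY: cos(∠PEY) = ((9·√2)² + 9² − 9²) / (2·9·√2·9) = 162/229.1 = 0.7071, so ∠PEY = 45°.

Therefore, the measure of angle ∠PEY = 45°.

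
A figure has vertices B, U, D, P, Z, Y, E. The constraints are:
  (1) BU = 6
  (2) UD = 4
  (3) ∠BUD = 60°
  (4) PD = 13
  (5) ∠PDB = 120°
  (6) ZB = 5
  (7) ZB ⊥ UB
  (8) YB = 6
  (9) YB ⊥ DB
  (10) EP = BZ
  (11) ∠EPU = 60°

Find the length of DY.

Step 1: By the law of cosines on triangle BUD: BD² = 6² + 4² − 2·6·4·cos(60°) = 28, so BD = 2·√7.
Step 2: By the law of cosines on triangle DBY: DY² = (2·√7)² + 6² − 2·2·√7·6·cos(90°) = 64, so DY = 8.

Therefore, the length of DY = 8.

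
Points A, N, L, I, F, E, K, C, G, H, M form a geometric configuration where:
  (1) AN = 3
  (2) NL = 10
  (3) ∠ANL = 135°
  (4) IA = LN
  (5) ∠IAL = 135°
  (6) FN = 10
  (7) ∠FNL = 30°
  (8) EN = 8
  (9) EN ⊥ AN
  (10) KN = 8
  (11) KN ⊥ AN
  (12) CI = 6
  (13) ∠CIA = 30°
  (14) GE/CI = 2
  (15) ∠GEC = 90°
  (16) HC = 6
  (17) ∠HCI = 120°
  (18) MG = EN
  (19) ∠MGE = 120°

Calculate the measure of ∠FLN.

Step 1: By the law of cosines on triangle LNF: LF² = 10² + 10² − 2·10·10·cos(30°) = 26.79, so LF ≈ 5.18.
Step 2: By the inverse law of cosines on triangle FLN: cos(∠FLN) = (5.18² + 10² − 10²) / (2·5.18·10) = 26.79/103.53 = 0.2588, so ∠FLN = 75°.

Therefore, the measure of angle ∠FLN = 75°.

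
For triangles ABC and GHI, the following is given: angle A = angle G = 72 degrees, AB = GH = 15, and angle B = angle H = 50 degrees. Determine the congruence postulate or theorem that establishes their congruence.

Consider the given information: angle A = angle G = 72 degrees, AB = GH = 15, and angle B = angle H = 50 degrees
This is not AAS or HL: AAS requires two angles and a non-included side. HL only applies to right triangles with matching hypotenuse and leg.
The correct criterion is ASA. Two pairs of corresponding angles and the included side are equal (Angle-Side-Angle).

ASA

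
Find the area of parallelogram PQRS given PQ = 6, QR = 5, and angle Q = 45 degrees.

The area of a parallelogram equals the product of two adjacent sides times the sine of the included angle.
This is because the height equals 5 * sin(45°) = 5*sqrt(2)/2.
Area = 6 * 5*sqrt(2)/2 = 15*sqrt(2)

15*sqrt(2)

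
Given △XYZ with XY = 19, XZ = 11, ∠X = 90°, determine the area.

Area = (1/2) * XY * XZ * sin(X)
Area = (1/2) * 19 * 11 * sin(90°)
Area = (1/2) * 19 * 11 * 1
Area = 209/2

209/2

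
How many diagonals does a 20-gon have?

Total line segments between 20 vertices = C(20,2) = 190.
Subtract the 20 sides: 190 - 20 = 170 diagonals.

170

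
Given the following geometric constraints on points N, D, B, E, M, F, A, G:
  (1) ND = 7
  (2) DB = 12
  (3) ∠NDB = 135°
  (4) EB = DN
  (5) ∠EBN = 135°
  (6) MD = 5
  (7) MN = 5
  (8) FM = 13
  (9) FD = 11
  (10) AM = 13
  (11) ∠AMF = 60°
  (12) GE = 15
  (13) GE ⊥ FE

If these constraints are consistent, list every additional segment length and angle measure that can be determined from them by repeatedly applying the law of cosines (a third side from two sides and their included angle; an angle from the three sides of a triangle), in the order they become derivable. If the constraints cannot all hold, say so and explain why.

The constraints are consistent. Derivable facts, in order:
After 1 step:
- FA = 13
- NB ≈ 17.66
- ∠DFM = 22.09°
- ∠DMF = 55.84°
- ∠DMN = 88.85°
- ∠DNM = 45.57°
- ∠FDM = 102.07°
- ∠MDN = 45.57°
After 2 steps:
- NE ≈ 23.14
- ∠AFM = 60°
- ∠BND = 28.72°
- ∠DBN = 16.28°
- ∠FAM = 60°
After 3 steps:
- ∠BEN = 32.65°
- ∠BNE = 12.35°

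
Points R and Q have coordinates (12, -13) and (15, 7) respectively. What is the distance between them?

d = sqrt((15 - 12)^2 + (7 - -13)^2)
d = sqrt(3^2 + 20^2)
d = sqrt(9 + 400)
d = sqrt(409)

sqrt(409)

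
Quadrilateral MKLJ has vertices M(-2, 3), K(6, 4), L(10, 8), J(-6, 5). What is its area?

Using the Shoelace formula for a quadrilateral (vertices in order):
Area = (1/2)|sum of (x_i * y_(i+1) - x_(i+1) * y_i)|
Terms: (-2*4 - 6*3) = -26, (6*8 - 10*4) = 8, (10*5 - -6*8) = 98, (-6*3 - -2*5) = -8
Sum = 72
Area = (1/2)(72) = 36

36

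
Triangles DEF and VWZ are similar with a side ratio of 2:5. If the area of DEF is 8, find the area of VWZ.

For similar figures, the area ratio equals the square of the side ratio.
Side ratio (DEF to VWZ) = 2:5, so area ratio = 2^2:5^2 = 4:25.
If the area of DEF is 8, then the area of VWZ = 8 * (25/4) = 50.

50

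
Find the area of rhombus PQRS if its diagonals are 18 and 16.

The diagonals of a rhombus divide it into four right triangles.
Each triangle has legs 18/ 2 = 9 and 16/2 = 8, so each has area (1/2)*9*8 = 36.
Four such triangles give total area = (d1 * d2) / 2 = 144.

144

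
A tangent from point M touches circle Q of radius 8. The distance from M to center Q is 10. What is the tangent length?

Let T be the point of tangency. Then QT ⊥ MT (radius ⊥ tangent).
In right triangle QTM: QM² = QT² + MT²
10² = 8² + MT²
MT² = 36, MT = 6

6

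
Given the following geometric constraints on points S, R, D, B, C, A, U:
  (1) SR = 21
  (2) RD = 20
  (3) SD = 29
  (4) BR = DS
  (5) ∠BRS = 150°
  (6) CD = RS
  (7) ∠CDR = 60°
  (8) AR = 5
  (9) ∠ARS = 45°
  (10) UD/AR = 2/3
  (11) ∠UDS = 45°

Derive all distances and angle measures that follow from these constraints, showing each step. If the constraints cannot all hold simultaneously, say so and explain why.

The constraints are consistent.

From the given relations:
  BR = DS = 29
  CD = RS = 21
  UD = 2/3·AR = 2/3·5 ≈ 3.33

Step 1: From SR = 21, RB = 29, and ∠SRB = 150°, by the law of cosines:
  SB² = SR² + RB² - 2·SR·RB·cos(150°) = 441 + 841 + 1055 = 2337
  SB ≈ 48.34

Step 2: From SR = 21, RA = 5, and ∠SRA = 45°, by the law of cosines:
  SA² = SR² + RA² - 2·SR·RA·cos(45°) = 441 + 25 - 148.5 = 317.5
  SA ≈ 17.82

Step 3: From SD = 29, DU = 3.33, and ∠SDU = 45°, by the law of cosines:
  SU² = SD² + DU² - 2·SD·DU·cos(45°) = 841 + 11.11 - 136.7 = 715.4
  SU ≈ 26.75

Step 4: From RD = 20, DC = 21, and ∠RDC = 60°, by the law of cosines:
  RC² = RD² + DC² - 2·RD·DC·cos(60°) = 400 + 441 - 420 = 421
  RC ≈ 20.52

Step 5: From SD = 29, SR = 21, DR = 20, by the inverse law of cosines:
  cos(∠DSR) = (SD² + SR² - DR²) / (2·SD·SR)
  ∠DSR = 43.6°

Step 6: From RD = 20, RS = 21, DS = 29, by the inverse law of cosines:
  cos(∠DRS) = (RD² + RS² - DS²) / (2·RD·RS)
  ∠DRS = 90°

Step 7: From DR = 20, DS = 29, RS = 21, by the inverse law of cosines:
  cos(∠RDS) = (DR² + DS² - RS²) / (2·DR·DS)
  ∠RDS = 46.4°

Step 8: From SA = 17.82, SR = 21, AR = 5, by the inverse law of cosines:
  cos(∠ASR) = (SA² + SR² - AR²) / (2·SA·SR)
  ∠ASR = 11.44°

Step 9: From SB = 48.34, SR = 21, BR = 29, by the inverse law of cosines:
  cos(∠BSR) = (SB² + SR² - BR²) / (2·SB·SR)
  ∠BSR = 17.45°

Step 10: From SD = 29, SU = 26.75, DU = 3.33, by the inverse law of cosines:
  cos(∠DSU) = (SD² + SU² - DU²) / (2·SD·SU)
  ∠DSU = 5.06°

Step 11: From RC = 20.52, RD = 20, CD = 21, by the inverse law of cosines:
  cos(∠CRD) = (RC² + RD² - CD²) / (2·RC·RD)
  ∠CRD = 62.42°

Step 12: From BR = 29, BS = 48.34, RS = 21, by the inverse law of cosines:
  cos(∠RBS) = (BR² + BS² - RS²) / (2·BR·BS)
  ∠RBS = 12.55°

Step 13: From CD = 21, CR = 20.52, DR = 20, by the inverse law of cosines:
  cos(∠DCR) = (CD² + CR² - DR²) / (2·CD·CR)
  ∠DCR = 57.58°

Step 14: From AR = 5, AS = 17.82, RS = 21, by the inverse law of cosines:
  cos(∠RAS) = (AR² + AS² - RS²) / (2·AR·AS)
  ∠RAS = 123.56°

Step 15: From UD = 3.33, US = 26.75, DS = 29, by the inverse law of cosines:
  cos(∠DUS) = (UD² + US² - DS²) / (2·UD·US)
  ∠DUS = 129.94°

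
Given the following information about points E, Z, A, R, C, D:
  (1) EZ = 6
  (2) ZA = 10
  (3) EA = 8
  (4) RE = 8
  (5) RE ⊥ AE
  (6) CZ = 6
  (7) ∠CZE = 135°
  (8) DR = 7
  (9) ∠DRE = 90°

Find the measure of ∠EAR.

Step 1: By the law of cosines on triangle AER: AR² = 8² + 8² − 2·8·8·cos(90°) = 128, so AR = 8·√2.
Step 2: By the inverse law of cosines on triangle EAR: cos(∠EAR) = (8² + (8·√2)² − 8²) / (2·8·8·√2) = 128/181.02 = 0.7071, so ∠EAR = 45°.

Therefore, the measure of angle ∠EAR = 45°.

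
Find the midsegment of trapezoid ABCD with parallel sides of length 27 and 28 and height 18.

The midsegment (median) of a trapezoid connects the midpoints of the non-parallel sides.
Its length is the average of the two bases: (27 + 28) / 2 = 55/2.

55/2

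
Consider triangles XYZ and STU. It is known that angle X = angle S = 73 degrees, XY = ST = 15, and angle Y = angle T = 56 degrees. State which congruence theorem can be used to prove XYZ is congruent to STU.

The given information provides:
angle X = angle S = 73 degrees, XY = ST = 15, and angle Y = angle T = 56 degrees
This matches the ASA congruence theorem.
Two pairs of corresponding angles and the included side are equal (Angle-Side-Angle).

ASA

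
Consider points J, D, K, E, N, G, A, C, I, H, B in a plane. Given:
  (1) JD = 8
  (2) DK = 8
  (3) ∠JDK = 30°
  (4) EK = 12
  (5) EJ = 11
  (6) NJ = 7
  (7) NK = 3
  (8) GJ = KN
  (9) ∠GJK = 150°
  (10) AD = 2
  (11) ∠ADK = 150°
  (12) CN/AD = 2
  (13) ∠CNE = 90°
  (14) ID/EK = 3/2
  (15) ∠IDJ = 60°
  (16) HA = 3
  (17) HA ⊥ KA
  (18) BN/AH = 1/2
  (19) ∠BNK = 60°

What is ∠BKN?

From the given relations: BN = 1/2·AH = 1/2·3 ≈ 1.5.
Step 1: By the law of cosines on triangle KNB: KB² = 3² + 1.5² − 2·3·1.5·cos(60°) = 6.75, so KB = 3/2·√3.
Step 2: By the inverse law of cosines on triangle BKN: cos(∠BKN) = ((3/2·√3)² + 3² − 1.5²) / (2·3/2·√3·3) = 13.5/15.59 = 0.866, so ∠BKN = 30°.

Therefore, the measure of angle ∠BKN = 30°.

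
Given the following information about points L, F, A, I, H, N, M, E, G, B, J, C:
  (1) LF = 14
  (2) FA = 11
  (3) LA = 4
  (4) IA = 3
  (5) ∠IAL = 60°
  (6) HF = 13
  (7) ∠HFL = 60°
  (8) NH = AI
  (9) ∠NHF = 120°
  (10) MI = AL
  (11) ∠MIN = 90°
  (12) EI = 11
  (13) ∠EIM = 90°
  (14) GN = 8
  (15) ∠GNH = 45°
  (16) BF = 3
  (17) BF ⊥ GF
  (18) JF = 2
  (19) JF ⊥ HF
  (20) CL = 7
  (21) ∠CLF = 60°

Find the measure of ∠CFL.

Step 1: By the law of cosines on triangle FLC: FC² = 14² + 7² − 2·14·7·cos(60°) = 147, so FC = 7·√3.
Step 2: By the inverse law of cosines on triangle CFL: cos(∠CFL) = ((7·√3)² + 14² − 7²) / (2·7·√3·14) = 294/339.48 = 0.866, so ∠CFL = 30°.

Therefore, the measure of angle ∠CFL = 30°.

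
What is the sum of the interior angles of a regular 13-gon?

The sum of interior angles of an n-sided polygon is (n - 2) * 180.
For n = 13: (13 - 2) * 180 = 11 * 180 = 1980 degrees.

1980 degrees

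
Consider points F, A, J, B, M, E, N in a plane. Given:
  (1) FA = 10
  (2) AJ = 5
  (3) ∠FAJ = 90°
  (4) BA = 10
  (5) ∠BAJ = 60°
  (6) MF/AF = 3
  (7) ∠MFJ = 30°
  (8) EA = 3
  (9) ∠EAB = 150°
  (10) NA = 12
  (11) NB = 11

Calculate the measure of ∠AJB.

Step 1: By the law of cosines on triangle JAB: JB² = 5² + 10² − 2·5·10·cos(60°) = 75, so JB = 5·√3.
Step 2: By the inverse law of cosines on triangle AJB: cos(∠AJB) = (5² + (5·√3)² − 10²) / (2·5·5·√3) = 0/86.6 = 0, so ∠AJB = 90°.

Therefore, the measure of angle ∠AJB = 90°.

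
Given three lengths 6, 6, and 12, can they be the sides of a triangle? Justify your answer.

No.
The triangle inequality is violated: 6 + 6 = 12 ≤ 12.
These lengths cannot form a triangle.

No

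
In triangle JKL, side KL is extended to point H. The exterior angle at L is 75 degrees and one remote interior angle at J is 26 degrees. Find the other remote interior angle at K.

angle K = 75 - 26 = 49 degrees (exterior angle theorem).

49 degrees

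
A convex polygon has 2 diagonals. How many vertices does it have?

Using d = n(n - 3)/2, we solve 2 = n(n - 3)/2.
So n(n - 3) = 4.
Testing n = 4: 4 * 1 = 4 = 4. Correct.
The polygon has 4 sides.

4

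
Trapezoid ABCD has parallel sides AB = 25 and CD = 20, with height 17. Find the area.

A trapezoid's area equals the midsegment times the height.
The midsegment is (25 + 20) / 2 = 45/2.
Area = 45/2 * 17 = 765/2.

765/2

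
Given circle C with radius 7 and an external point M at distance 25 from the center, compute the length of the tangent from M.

tangent = √(d² - r²) = √(25² - 7²) = √(625 - 49) = √576 = 24

24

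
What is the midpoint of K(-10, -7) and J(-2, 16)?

M = ((x₁ + x₂)/2, (y₁ + y₂)/2)
= ((-10 + -2)/2, (-7 + 16)/2)
= (-12/2, 9/2) = (-6, 9/2)

(-6, 9/2)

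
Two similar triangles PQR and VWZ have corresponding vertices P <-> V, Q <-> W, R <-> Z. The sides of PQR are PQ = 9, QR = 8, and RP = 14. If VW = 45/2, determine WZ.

k = 45/2/9 = 5/2. WZ = 5/2 * 8 = 20.

20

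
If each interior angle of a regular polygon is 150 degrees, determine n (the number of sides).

The exterior angle is the supplement of the interior angle: 180 - 150 = 30 degrees.
Since the exterior angles of any convex polygon sum to 360 degrees, the number of sides is 360 / 30 = 12.

12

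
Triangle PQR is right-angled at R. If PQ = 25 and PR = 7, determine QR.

By the Pythagorean theorem: QR^2 = PQ^2 - PR^2
QR^2 = 25^2 - 7^2 = 625 - 49 = 576
QR = sqrt(576) = 24

24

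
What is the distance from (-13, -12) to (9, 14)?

d = sqrt((22)^2 + (26)^2) = sqrt(1160) = 2*sqrt(290)

2*sqrt(290)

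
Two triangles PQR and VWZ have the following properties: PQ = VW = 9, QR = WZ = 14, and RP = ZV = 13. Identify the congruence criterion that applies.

Consider the given information: PQ = VW = 9, QR = WZ = 14, and RP = ZV = 13
This is not SAS or HL: SAS requires two sides and the included angle between them. HL only applies to right triangles with matching hypotenuse and leg.
The correct criterion is SSS. All three pairs of corresponding sides are equal (Side-Side-Side).

SSS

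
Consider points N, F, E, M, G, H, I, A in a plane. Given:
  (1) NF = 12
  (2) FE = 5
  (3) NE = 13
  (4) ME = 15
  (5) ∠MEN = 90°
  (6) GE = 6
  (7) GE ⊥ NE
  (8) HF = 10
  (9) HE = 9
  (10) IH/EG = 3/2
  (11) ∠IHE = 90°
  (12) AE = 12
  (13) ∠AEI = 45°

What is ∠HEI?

From the given relations: IH = 3/2·EG = 3/2·6 = 9.
Step 1: By the law of cosines on triangle EHI: EI² = 9² + 9² − 2·9·9·cos(90°) = 162, so EI = 9·√2.
Step 2: By the inverse law of cosines on triangle HEI: cos(∠HEI) = (9² + (9·√2)² − 9²) / (2·9·9·√2) = 162/229.1 = 0.7071, so ∠HEI = 45°.

Therefore, the measure of angle ∠HEI = 45°.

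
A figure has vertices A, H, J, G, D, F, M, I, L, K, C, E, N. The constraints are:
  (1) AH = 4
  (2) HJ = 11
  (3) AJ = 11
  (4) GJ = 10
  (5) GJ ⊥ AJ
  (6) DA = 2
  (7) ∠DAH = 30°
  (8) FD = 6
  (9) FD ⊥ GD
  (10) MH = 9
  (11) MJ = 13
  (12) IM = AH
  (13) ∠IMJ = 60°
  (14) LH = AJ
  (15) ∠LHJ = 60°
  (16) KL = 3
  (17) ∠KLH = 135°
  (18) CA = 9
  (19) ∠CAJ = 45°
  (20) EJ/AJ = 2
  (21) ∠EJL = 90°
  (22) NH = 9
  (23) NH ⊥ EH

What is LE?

From the given relations: LH = AJ = 11; EJ = 2·AJ = 2·11 = 22.
Step 1: By the law of cosines on triangle LHJ: LJ² = 11² + 11² − 2·11·11·cos(60°) = 121, so LJ = 11.
Step 2: By the law of cosines on triangle LJE: LE² = 11² + 22² − 2·11·22·cos(90°) = 605, so LE = 11·√5.

Therefore, the length of LE = 11·√5.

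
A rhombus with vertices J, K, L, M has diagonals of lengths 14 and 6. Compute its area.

Area = (14 * 6) / 2 = 84 / 2 = 42

42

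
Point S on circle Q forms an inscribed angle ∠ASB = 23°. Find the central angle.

The inscribed angle theorem states that a central angle is always twice any inscribed angle that subtends the same arc.
Since the inscribed angle is 23°, the central angle = 2 × 23° = 46°.

46°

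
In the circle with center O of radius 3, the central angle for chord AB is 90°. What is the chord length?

Chord = 2(3) sin(45°) = 3*sqrt(2)

3*sqrt(2)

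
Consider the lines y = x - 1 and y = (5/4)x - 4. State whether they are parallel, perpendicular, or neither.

Slope of line 1: m1 = 1
Slope of line 2: m2 = 5/4
m1 != m2 (1 != 5/4), so not parallel.
m1 * m2 = (1) * (5/4) = 5/4 != -1, so not perpendicular.
The lines are neither parallel nor perpendicular.

Neither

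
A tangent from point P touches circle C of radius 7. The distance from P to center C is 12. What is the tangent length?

The tangent, radius, and line from the external point to the center form a right triangle.
The right angle is where the tangent meets the radius.
By the Pythagorean theorem: tangent² + 7² = 12²
tangent² = 144 - 49 = 95
tangent = sqrt(95)

sqrt(95)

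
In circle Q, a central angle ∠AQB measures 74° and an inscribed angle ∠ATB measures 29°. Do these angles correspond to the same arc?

By the inscribed angle theorem, the inscribed angle for a central angle of 74° should be 74° / 2 = 37°.
The given inscribed angle is 29°, which does not equal 37°.
Therefore, no, they do not correspond to the same arc.

No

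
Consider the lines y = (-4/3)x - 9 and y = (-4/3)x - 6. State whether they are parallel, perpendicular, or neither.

Slope of line 1: m1 = -4/3
Slope of line 2: m2 = -4/3
m1 = m2, so the lines are parallel.

Parallel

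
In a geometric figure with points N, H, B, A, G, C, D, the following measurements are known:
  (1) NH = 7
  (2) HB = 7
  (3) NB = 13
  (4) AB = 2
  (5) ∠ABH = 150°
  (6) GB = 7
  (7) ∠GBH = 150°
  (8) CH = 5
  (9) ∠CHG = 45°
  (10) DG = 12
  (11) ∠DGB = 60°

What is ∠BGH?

Step 1: By the law of cosines on triangle GBH: GH² = 7² + 7² − 2·7·7·cos(150°) = 182.87, so GH ≈ 13.52.
Step 2: By the inverse law of cosines on triangle BGH: cos(∠BGH) = (7² + 13.52² − 7²) / (2·7·13.52) = 182.87/189.32 = 0.9659, so ∠BGH = 15°.

Therefore, the measure of angle ∠BGH = 15°.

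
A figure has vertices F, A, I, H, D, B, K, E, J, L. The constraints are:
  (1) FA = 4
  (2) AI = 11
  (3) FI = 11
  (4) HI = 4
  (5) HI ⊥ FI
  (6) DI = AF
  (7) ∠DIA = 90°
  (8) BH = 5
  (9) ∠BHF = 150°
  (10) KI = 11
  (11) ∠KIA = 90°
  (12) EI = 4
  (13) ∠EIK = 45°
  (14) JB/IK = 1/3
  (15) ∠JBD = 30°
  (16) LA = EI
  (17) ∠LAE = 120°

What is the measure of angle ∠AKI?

Step 1: By the law of cosines on triangle KIA: KA² = 11² + 11² − 2·11·11·cos(90°) = 242, so KA = 11·√2.
Step 2: By the inverse law of cosines on triangle AKI: cos(∠AKI) = ((11·√2)² + 11² − 11²) / (2·11·√2·11) = 242/342.24 = 0.7071, so ∠AKI = 45°.

Therefore, the measure of angle ∠AKI = 45°.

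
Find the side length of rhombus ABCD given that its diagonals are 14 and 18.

In a rhombus, the diagonals bisect each other perpendicularly, creating four congruent right triangles.
Each triangle has legs 7 (half of 14) and 9 (half of 18).
The hypotenuse of each right triangle is a side of the rhombus:
side = sqrt(7^2 + 9^2) = sqrt(130)

sqrt(130)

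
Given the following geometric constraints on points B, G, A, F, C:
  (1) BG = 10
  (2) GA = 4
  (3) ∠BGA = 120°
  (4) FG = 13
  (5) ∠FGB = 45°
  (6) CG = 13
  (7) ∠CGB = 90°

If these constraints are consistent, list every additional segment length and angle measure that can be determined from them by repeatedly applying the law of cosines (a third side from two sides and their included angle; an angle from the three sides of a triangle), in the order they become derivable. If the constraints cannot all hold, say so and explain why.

The constraints are consistent. Derivable facts, in order:
After 1 step:
- BA = 2·√39
- BC ≈ 16.4
- BF ≈ 9.23
After 2 steps:
- ∠ABG = 16.1°
- ∠BAG = 43.9°
- ∠BCG = 37.57°
- ∠BFG = 50.02°
- ∠CBG = 52.43°
- ∠FBG = 84.98°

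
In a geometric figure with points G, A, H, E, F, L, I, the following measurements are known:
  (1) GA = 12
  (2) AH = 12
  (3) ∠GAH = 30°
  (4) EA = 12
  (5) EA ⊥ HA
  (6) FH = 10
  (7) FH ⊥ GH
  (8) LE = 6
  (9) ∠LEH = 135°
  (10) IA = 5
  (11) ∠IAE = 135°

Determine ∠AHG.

Step 1: By the law of cosines on triangle HAG: HG² = 12² + 12² − 2·12·12·cos(30°) = 38.58, so HG ≈ 6.21.
Step 2: By the inverse law of cosines on triangle AHG: cos(∠AHG) = (12² + 6.21² − 12²) / (2·12·6.21) = 38.58/149.08 = 0.2588, so ∠AHG = 75°.

Therefore, the measure of angle ∠AHG = 75°.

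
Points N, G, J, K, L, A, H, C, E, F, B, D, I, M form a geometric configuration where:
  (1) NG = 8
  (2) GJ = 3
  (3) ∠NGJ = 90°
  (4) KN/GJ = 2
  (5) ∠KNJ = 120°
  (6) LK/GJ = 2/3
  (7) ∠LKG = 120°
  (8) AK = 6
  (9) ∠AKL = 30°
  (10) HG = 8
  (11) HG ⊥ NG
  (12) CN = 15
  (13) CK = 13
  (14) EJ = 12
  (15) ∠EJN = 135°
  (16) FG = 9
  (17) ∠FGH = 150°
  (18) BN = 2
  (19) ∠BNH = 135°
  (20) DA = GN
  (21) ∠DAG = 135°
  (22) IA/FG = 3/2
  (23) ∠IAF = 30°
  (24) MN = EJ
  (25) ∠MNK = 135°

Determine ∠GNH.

Step 1: By the law of cosines on triangle NGH: NH² = 8² + 8² − 2·8·8·cos(90°) = 128, so NH = 8·√2.
Step 2: By the inverse law of cosines on triangle GNH: cos(∠GNH) = (8² + (8·√2)² − 8²) / (2·8·8·√2) = 128/181.02 = 0.7071, so ∠GNH = 45°.

Therefore, the measure of angle ∠GNH = 45°.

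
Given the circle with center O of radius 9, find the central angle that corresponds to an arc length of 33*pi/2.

θ = 360 × 33*pi/2 / (2π × 9) = 330° (rearranging arc length formula).

330°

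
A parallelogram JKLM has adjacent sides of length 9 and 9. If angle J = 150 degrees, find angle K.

In a parallelogram, consecutive angles are supplementary (sum to 180°).
angle K = 180 - angle J
angle K = 180 - 150
angle K = 30 degrees

30 degrees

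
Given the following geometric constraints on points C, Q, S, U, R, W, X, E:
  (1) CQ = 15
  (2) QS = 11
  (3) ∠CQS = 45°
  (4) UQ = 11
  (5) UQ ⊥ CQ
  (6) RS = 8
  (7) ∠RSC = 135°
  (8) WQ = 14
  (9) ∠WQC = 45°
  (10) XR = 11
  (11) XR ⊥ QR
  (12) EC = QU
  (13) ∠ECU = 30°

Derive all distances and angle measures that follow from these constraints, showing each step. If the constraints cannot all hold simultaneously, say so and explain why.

The constraints are consistent.

From the given relations:
  EC = QU = 11

Step 1: From CQ = 15, QS = 11, and ∠CQS = 45°, by the law of cosines:
  CS² = CQ² + QS² - 2·CQ·QS·cos(45°) = 225 + 121 - 233.3 = 112.7
  CS ≈ 10.61

Step 2: From CQ = 15, QU = 11, and ∠CQU = 90°, by the law of cosines:
  CU² = CQ² + QU² - 2·CQ·QU·cos(90°) = 225 + 121 - 0 = 346
  CU ≈ 18.6

Step 3: From CQ = 15, QW = 14, and ∠CQW = 45°, by the law of cosines:
  CW² = CQ² + QW² - 2·CQ·QW·cos(45°) = 225 + 196 - 297 = 124
  CW ≈ 11.14

Step 4: From CS = 10.61, SR = 8, and ∠CSR = 135°, by the law of cosines:
  CR² = CS² + SR² - 2·CS·SR·cos(135°) = 112.7 + 64 + 120.1 = 296.7
  CR ≈ 17.23

Step 5: From UC = 18.6, CE = 11, and ∠UCE = 30°, by the law of cosines:
  UE² = UC² + CE² - 2·UC·CE·cos(30°) = 346 + 121 - 354.4 = 112.6
  UE ≈ 10.61

Step 6: From CQ = 15, CS = 10.61, QS = 11, by the inverse law of cosines:
  cos(∠QCS) = (CQ² + CS² - QS²) / (2·CQ·CS)
  ∠QCS = 47.12°

Step 7: From CQ = 15, CU = 18.6, QU = 11, by the inverse law of cosines:
  cos(∠QCU) = (CQ² + CU² - QU²) / (2·CQ·CU)
  ∠QCU = 36.25°

Step 8: From CQ = 15, CW = 11.14, QW = 14, by the inverse law of cosines:
  cos(∠QCW) = (CQ² + CW² - QW²) / (2·CQ·CW)
  ∠QCW = 62.74°

Step 9: From SC = 10.61, SQ = 11, CQ = 15, by the inverse law of cosines:
  cos(∠CSQ) = (SC² + SQ² - CQ²) / (2·SC·SQ)
  ∠CSQ = 87.88°

Step 10: From UC = 18.6, UQ = 11, CQ = 15, by the inverse law of cosines:
  cos(∠CUQ) = (UC² + UQ² - CQ²) / (2·UC·UQ)
  ∠CUQ = 53.75°

Step 11: From WC = 11.14, WQ = 14, CQ = 15, by the inverse law of cosines:
  cos(∠CWQ) = (WC² + WQ² - CQ²) / (2·WC·WQ)
  ∠CWQ = 72.26°

Step 12: From CR = 17.23, CS = 10.61, RS = 8, by the inverse law of cosines:
  cos(∠RCS) = (CR² + CS² - RS²) / (2·CR·CS)
  ∠RCS = 19.17°

Step 13: From UC = 18.6, UE = 10.61, CE = 11, by the inverse law of cosines:
  cos(∠CUE) = (UC² + UE² - CE²) / (2·UC·UE)
  ∠CUE = 31.22°

Step 14: From RC = 17.23, RS = 8, CS = 10.61, by the inverse law of cosines:
  cos(∠CRS) = (RC² + RS² - CS²) / (2·RC·RS)
  ∠CRS = 25.83°

Step 15: From EC = 11, EU = 10.61, CU = 18.6, by the inverse law of cosines:
  cos(∠CEU) = (EC² + EU² - CU²) / (2·EC·EU)
  ∠CEU = 118.78°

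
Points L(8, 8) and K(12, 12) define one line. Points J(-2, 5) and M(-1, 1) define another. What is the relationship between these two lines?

Slope of line 1: m1 = (12 - 8)/(12 - 8) = 4/4 = 1
Slope of line 2: m2 = (1 - 5)/(-1 - -2) = -4/1 = -4
For parallel lines we need equal slopes: 1 != -4.
For perpendicular lines we need m1*m2 = -1: (1)(-4) = -4 != -1.
Since neither condition holds, the lines are neither parallel nor perpendicular.

Neither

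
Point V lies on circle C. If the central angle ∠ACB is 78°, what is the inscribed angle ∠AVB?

Inscribed angle = 78° / 2 = 39° (inscribed angle theorem).

39°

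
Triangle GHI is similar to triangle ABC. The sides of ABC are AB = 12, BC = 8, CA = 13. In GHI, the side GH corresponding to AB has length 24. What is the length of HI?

Similar triangles have proportional sides. Setting up the proportion:
GH / AB = HI / BC
24 / 12 = HI / 8
HI = 8 * 24 / 12 = 16.

16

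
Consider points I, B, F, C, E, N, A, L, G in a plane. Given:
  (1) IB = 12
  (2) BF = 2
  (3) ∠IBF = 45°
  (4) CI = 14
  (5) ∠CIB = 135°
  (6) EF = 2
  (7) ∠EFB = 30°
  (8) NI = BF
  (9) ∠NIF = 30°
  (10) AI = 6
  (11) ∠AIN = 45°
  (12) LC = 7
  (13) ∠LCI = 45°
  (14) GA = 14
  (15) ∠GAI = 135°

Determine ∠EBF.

Step 1: By the law of cosines on triangle BFE: BE² = 2² + 2² − 2·2·2·cos(30°) = 1.07, so BE ≈ 1.04.
Step 2: By the inverse law of cosines on triangle EBF: cos(∠EBF) = (1.04² + 2² − 2²) / (2·1.04·2) = 1.07/4.14 = 0.2588, so ∠EBF = 75°.

Therefore, the measure of angle ∠EBF = 75°.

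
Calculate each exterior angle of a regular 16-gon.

Each exterior angle of a regular n-gon is 360 / n.
For n = 16: 360 / 16 = 45/2 degrees.

45/2 degrees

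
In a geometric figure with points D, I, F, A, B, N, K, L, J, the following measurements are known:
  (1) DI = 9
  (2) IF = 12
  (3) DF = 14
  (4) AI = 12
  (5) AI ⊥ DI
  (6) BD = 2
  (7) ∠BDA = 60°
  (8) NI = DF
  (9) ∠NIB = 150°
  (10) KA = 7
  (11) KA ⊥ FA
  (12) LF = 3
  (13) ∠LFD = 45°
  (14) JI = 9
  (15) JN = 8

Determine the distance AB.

Step 1: By the law of cosines on triangle DIA: DA² = 9² + 12² − 2·9·12·cos(90°) = 225, so DA = 15.
Step 2: By the law of cosines on triangle ADB: AB² = 15² + 2² − 2·15·2·cos(60°) = 199, so AB = √199.

Therefore, the length of AB = √199.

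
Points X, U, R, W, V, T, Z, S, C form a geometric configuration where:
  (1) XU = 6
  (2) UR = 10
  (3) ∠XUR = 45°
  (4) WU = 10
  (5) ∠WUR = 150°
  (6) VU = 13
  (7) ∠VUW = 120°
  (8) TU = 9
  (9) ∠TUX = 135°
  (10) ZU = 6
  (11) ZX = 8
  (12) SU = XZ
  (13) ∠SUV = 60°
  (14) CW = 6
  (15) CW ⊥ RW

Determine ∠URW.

Step 1: By the law of cosines on triangle RUW: RW² = 10² + 10² − 2·10·10·cos(150°) = 373.21, so RW ≈ 19.32.
Step 2: By the inverse law of cosines on triangle URW: cos(∠URW) = (10² + 19.32² − 10²) / (2·10·19.32) = 373.21/386.37 = 0.9659, so ∠URW = 15°.

Therefore, the measure of angle ∠URW = 15°.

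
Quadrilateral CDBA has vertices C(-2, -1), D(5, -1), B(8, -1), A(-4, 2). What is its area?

The Shoelace formula works by pairing each vertex with the next (cycling back to the first).
For each pair, compute x_i*y_(i+1) - x_(i+1)*y_i:
  (-2*-1 - 5*-1) = 7
  (5*-1 - 8*-1) = 3
  (8*2 - -4*-1) = 12
  (-4*-1 - -2*2) = 8
Taking half the absolute value of the total: Area = (1/2)(30) = 15.

15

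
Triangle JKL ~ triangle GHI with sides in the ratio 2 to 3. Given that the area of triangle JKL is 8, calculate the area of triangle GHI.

Area ratio = (2/3)^2 = 4/9. Area of GHI = 8 * 9/4 = 18.

18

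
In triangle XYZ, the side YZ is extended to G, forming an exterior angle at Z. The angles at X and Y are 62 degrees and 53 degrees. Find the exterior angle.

By the exterior angle theorem, an exterior angle of a triangle equals the sum of the two remote interior angles.
Exterior angle = angle X + angle Y
Exterior angle = 62 + 53 = 115 degrees

115 degrees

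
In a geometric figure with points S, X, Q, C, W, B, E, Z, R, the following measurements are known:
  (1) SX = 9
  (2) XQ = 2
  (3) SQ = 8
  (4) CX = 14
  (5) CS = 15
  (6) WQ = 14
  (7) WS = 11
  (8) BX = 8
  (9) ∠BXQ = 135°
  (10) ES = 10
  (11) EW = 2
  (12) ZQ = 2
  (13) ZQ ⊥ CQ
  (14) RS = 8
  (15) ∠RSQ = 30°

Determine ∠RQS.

Step 1: By the law of cosines on triangle QSR: QR² = 8² + 8² − 2·8·8·cos(30°) = 17.15, so QR ≈ 4.14.
Step 2: By the inverse law of cosines on triangle RQS: cos(∠RQS) = (4.14² + 8² − 8²) / (2·4.14·8) = 17.15/66.26 = 0.2588, so ∠RQS = 75°.

Therefore, the measure of angle ∠RQS = 75°.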